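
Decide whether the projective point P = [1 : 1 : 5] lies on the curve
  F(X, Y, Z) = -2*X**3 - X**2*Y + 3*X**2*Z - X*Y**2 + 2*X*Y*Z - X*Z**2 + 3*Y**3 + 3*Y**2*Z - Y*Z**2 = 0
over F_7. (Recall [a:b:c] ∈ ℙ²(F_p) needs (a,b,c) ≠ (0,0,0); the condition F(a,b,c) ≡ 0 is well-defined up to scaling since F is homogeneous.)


F(1,1,5) ≡ 3 (mod 7); P is NOT on the curve.

Evaluate F(1, 1, 5) term-by-term (mod 7).
  -2*X**3 ↦ -2·1·1·1 = -2
  -X**2*Y ↦ -1·1·1·1 = -1
  3*X**2*Z ↦ 3·1·1·5 = 15
  -X*Y**2 ↦ -1·1·1·1 = -1
  2*X*Y*Z ↦ 2·1·1·5 = 10
  -X*Z**2 ↦ -1·1·1·25 = -25
  3*Y**3 ↦ 3·1·1·1 = 3
  3*Y**2*Z ↦ 3·1·1·5 = 15
  -Y*Z**2 ↦ -1·1·1·25 = -25
Sum: F(1, 1, 5) = (-2) + (-1) + (15) + (-1) + (10) + (-25) + (3) + (15) + (-25) = -11.
Reducing mod 7: -11 ≡ 3 (mod 7).
Since F(a, b, c) ≡ 3 ≠ 0 (mod 7), P does NOT lie on the curve.


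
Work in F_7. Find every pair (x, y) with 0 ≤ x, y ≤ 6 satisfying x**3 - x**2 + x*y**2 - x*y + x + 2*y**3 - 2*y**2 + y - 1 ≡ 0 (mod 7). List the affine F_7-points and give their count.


Affine F_7-points: {(0, 1), (1, 0), (1, 4), (2, 3), (3, 1), (3, 3), (3, 6), (4, 5), (5, 1), (6, 4)}; count = 10.

For each of the 49 pairs (x, y) ∈ F_7², evaluate f(x, y) mod 7. Record the zeros.
  x = 0: [0↦6, 1↦0, 2↦2, 3↦3, 4↦1, 5↦1, 6↦1]  zeros at y ∈ {1}
  x = 1: [0↦0, 1↦1, 2↦5, 3↦3, 4↦0, 5↦1, 6↦4]  zeros at y ∈ {0, 4}
  x = 2: [0↦5, 1↦6, 2↦5, 3↦0, 4↦3, 5↦5, 6↦4]  zeros at y ∈ {3}
  x = 3: [0↦6, 1↦0, 2↦1, 3↦0, 4↦2, 5↦5, 6↦0]  zeros at y ∈ {1, 3, 6}
  x = 4: [0↦2, 1↦3, 2↦6, 3↦2, 4↦3, 5↦0, 6↦5]  zeros at y ∈ {5}
  x = 5: [0↦6, 1↦0, 2↦5, 3↦5, 4↦5, 5↦3, 6↦4]  zeros at y ∈ {1}
  x = 6: [0↦3, 1↦4, 2↦4, 3↦1, 4↦0, 5↦6, 6↦3]  zeros at y ∈ {4}
Collecting zeros: affine points = {(0, 1), (1, 0), (1, 4), (2, 3), (3, 1), (3, 3), (3, 6), (4, 5), (5, 1), (6, 4)}.
Total count |C(F_7)_aff| = 10.


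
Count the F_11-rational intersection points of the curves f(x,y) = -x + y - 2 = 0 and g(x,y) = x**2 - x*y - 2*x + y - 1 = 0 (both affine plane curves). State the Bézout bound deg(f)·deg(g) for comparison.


Common zeros: {(4, 6)}; count = 1; Bézout bound = 2.

deg(f) = 1, deg(g) = 2, so Bézout bound = 2.
Scan x ∈ F_11. For each x, list the y ∈ F_11 with f(x, y) ≡ 0 and those with g(x, y) ≡ 0 (mod 11); the common zeros in that column are the intersection.
  x = 0: f ≡ 0 at y ∈ {2}; g ≡ 0 at y ∈ {1}; common: ∅.
  x = 1: f ≡ 0 at y ∈ {3}; g ≡ 0 at y ∈ ∅; common: ∅.
  x = 2: f ≡ 0 at y ∈ {4}; g ≡ 0 at y ∈ {10}; common: ∅.
  x = 3: f ≡ 0 at y ∈ {5}; g ≡ 0 at y ∈ {1}; common: ∅.
  x = 4: f ≡ 0 at y ∈ {6}; g ≡ 0 at y ∈ {6}; common: {6}.
  x = 5: f ≡ 0 at y ∈ {7}; g ≡ 0 at y ∈ {9}; common: ∅.
  x = 6: f ≡ 0 at y ∈ {8}; g ≡ 0 at y ∈ {9}; common: ∅.
  x = 7: f ≡ 0 at y ∈ {9}; g ≡ 0 at y ∈ {2}; common: ∅.
  x = 8: f ≡ 0 at y ∈ {10}; g ≡ 0 at y ∈ {2}; common: ∅.
  x = 9: f ≡ 0 at y ∈ {0}; g ≡ 0 at y ∈ {5}; common: ∅.
  x = 10: f ≡ 0 at y ∈ {1}; g ≡ 0 at y ∈ {10}; common: ∅.
Collecting: common zeros = {(4, 6)}, so the count is 1.
Comparison with the Bézout bound: 1 ≤ 2 = deg(f)·deg(g), as expected for curves with no common component (the affine F_11-count falls short of the bound because intersections may lie at infinity, over extension fields, or carry multiplicity).


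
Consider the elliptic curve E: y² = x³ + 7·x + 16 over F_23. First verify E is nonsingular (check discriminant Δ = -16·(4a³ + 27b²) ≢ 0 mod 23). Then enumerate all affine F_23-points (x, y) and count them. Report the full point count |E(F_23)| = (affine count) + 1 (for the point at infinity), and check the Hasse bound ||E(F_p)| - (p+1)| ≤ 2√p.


Affine points = {(0, 4), (0, 19), (1, 1), (1, 22), (3, 8), (3, 15), (4, 4), (4, 19), (8, 3), (8, 20), (9, 7), (9, 16), (13, 2), (13, 21), (14, 11), (14, 12), (15, 0), (19, 4), (19, 19), (22, 10), (22, 13)}; affine count = 21; |E(F_23)| = 22.

Discriminant check: Δ ∝ 4a³ + 27b² = 4·7³ + 27·16² = 4·343 + 27·256 ≡ 4 (mod 23). Nonzero ⇒ E is nonsingular.
For each x ∈ F_23, compute rhs = x³ + 7·x + 16 mod 23, then count y ∈ F_23 with y² ≡ rhs.
  x = 0: rhs = 16, matching y values: 4, 19 (2 points).
  x = 1: rhs = 1, matching y values: 1, 22 (2 points).
  x = 2: rhs = 15, matching y values: none (0 points).
  x = 3: rhs = 18, matching y values: 8, 15 (2 points).
  x = 4: rhs = 16, matching y values: 4, 19 (2 points).
  x = 5: rhs = 15, matching y values: none (0 points).
  x = 6: rhs = 21, matching y values: none (0 points).
  x = 7: rhs = 17, matching y values: none (0 points).
  x = 8: rhs = 9, matching y values: 3, 20 (2 points).
  x = 9: rhs = 3, matching y values: 7, 16 (2 points).
  x = 10: rhs = 5, matching y values: none (0 points).
  x = 11: rhs = 21, matching y values: none (0 points).
  x = 12: rhs = 11, matching y values: none (0 points).
  x = 13: rhs = 4, matching y values: 2, 21 (2 points).
  x = 14: rhs = 6, matching y values: 11, 12 (2 points).
  x = 15: rhs = 0, matching y values: 0 (1 points).
  x = 16: rhs = 15, matching y values: none (0 points).
  x = 17: rhs = 11, matching y values: none (0 points).
  x = 18: rhs = 17, matching y values: none (0 points).
  x = 19: rhs = 16, matching y values: 4, 19 (2 points).
  x = 20: rhs = 14, matching y values: none (0 points).
  x = 21: rhs = 17, matching y values: none (0 points).
  x = 22: rhs = 8, matching y values: 10, 13 (2 points).
Total affine count: 21.
Full point count |E(F_23)| = 21 + 1 = 22.
Hasse bound: |22 − (23+1)| = |-2| = 2 ≤ 2√23 ≈ 9.5917 ✓.


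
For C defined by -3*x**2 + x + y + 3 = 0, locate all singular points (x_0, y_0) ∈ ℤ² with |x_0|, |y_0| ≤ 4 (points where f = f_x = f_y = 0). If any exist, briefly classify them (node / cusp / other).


No singular points in the scanned grid; C is smooth there.

Compute partial derivatives:
  f_x = 1 - 6*x.
  f_y = 1.
f_y = 1 is a nonzero constant, so f_y never vanishes: no point (x, y) can satisfy f = f_x = f_y = 0. In particular no (x, y) ∈ {−4, ..., 4}² is singular; the curve is smooth.


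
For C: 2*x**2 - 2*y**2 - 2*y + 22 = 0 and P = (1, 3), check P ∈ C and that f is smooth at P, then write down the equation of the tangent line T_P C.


Tangent line at P: 4*x - 14*y + 38 = 0.

Step 1: f(1, 3) = 0, so P lies on C.
Step 2: partial derivatives
  f_x(x, y) = 4*x, f_y(x, y) = -4*y - 2.
  f_x(P) = 4, f_y(P) = -14 (gradient nonzero, so P is smooth).
Step 3: tangent line at P: 4·(x − 1) + -14·(y − 3) = 0.
Expanding: 4*x - 14*y + 38 = 0.


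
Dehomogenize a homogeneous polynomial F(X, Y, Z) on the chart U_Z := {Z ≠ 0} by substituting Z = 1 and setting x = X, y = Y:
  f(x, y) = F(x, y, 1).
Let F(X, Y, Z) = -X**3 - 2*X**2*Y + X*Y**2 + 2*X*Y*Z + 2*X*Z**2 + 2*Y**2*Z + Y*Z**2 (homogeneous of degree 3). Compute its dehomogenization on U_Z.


f(x, y) = -x**3 - 2*x**2*y + x*y**2 + 2*x*y + 2*x + 2*y**2 + y

On U_Z we set Z = 1. Each monomial c·X^i·Y^j·Z^k in F becomes c·x^i·y^j·1^k = c·x^i·y^j.
Substituting Z = 1: F(X, Y, 1) = -x**3 - 2*x**2*y + x*y**2 + 2*x*y + 2*x + 2*y**2 + y.
Note: deg(f) ≤ deg(F) = 3; strict inequality happens when F is divisible by Z (lost terms).


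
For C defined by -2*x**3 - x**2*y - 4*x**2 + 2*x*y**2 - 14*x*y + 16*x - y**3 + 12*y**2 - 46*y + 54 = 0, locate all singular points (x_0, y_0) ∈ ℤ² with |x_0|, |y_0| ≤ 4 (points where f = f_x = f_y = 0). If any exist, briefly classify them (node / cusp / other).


Singular points: {(-1, 3)}; classification: node.

Compute partial derivatives:
  f_x = -6*x**2 - 2*x*y - 8*x + 2*y**2 - 14*y + 16.
  f_y = -x**2 + 4*x*y - 14*x - 3*y**2 + 24*y - 46.
Scan x_0 ∈ {−4, ..., 4}. For each x_0, f_y(x_0, y) is a polynomial in y; find its integer roots y ∈ {−4, ..., 4}, then test f_x and f at those candidates.
  x = -4: f_y(-4, y) = -3*y**2 + 8*y - 6; no integer root y with |y| ≤ 4.
  x = -3: f_y(-3, y) = -3*y**2 + 12*y - 13; no integer root y with |y| ≤ 4.
  x = -2: f_y(-2, y) = -3*y**2 + 16*y - 22; no integer root y with |y| ≤ 4.
  x = -1: f_y(-1, y) = -3*y**2 + 20*y - 33; vanishes at y ∈ {3}. (-1, 3): f_x = 0, f = 0 — SINGULAR.
  x = 0: f_y(0, y) = -3*y**2 + 24*y - 46; no integer root y with |y| ≤ 4.
  x = 1: f_y(1, y) = -3*y**2 + 28*y - 61; no integer root y with |y| ≤ 4.
  x = 2: f_y(2, y) = -3*y**2 + 32*y - 78; no integer root y with |y| ≤ 4.
  x = 3: f_y(3, y) = -3*y**2 + 36*y - 97; no integer root y with |y| ≤ 4.
  x = 4: f_y(4, y) = -3*y**2 + 40*y - 118; no integer root y with |y| ≤ 4.
Only singular point on the grid: (-1, 3).
Classify: substitute x = -1 + u, y = 3 + v and expand: f = -2*u**3 - u**2*v - u**2 + 2*u*v**2 - v**3 + v**2.
No constant or linear terms (consistent with a singular point). Quadratic part: -u**2 + v**2. Cubic part: -2*u**3 - u**2*v + 2*u*v**2 - v**3.
The quadratic part v**2 - u**2 = (v − u)(v + u) splits into two distinct linear factors, so there are two distinct tangent lines y − 3 = ±(x − -1) — this is a node (ordinary double point).
Classification: node.


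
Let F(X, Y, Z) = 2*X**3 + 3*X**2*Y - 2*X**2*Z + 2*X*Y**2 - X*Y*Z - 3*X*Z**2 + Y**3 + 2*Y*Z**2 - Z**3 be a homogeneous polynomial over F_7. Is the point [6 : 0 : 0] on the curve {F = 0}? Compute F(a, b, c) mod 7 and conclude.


F(6,0,0) ≡ 5 (mod 7); P is NOT on the curve.

Evaluate F(6, 0, 0) term-by-term (mod 7).
  2*X**3 ↦ 2·216·1·1 = 432
  3*X**2*Y ↦ 3·36·0·1 = 0
  -2*X**2*Z ↦ -2·36·1·0 = 0
  2*X*Y**2 ↦ 2·6·0·1 = 0
  -X*Y*Z ↦ -1·6·0·0 = 0
  -3*X*Z**2 ↦ -3·6·1·0 = 0
  Y**3 ↦ 1·1·0·1 = 0
  2*Y*Z**2 ↦ 2·1·0·0 = 0
  -Z**3 ↦ -1·1·1·0 = 0
Sum: F(6, 0, 0) = (432) + (0) + (0) + (0) + (0) + (0) + (0) + (0) + (0) = 432.
Reducing mod 7: 432 ≡ 5 (mod 7).
Since F(a, b, c) ≡ 5 ≠ 0 (mod 7), P does NOT lie on the curve.


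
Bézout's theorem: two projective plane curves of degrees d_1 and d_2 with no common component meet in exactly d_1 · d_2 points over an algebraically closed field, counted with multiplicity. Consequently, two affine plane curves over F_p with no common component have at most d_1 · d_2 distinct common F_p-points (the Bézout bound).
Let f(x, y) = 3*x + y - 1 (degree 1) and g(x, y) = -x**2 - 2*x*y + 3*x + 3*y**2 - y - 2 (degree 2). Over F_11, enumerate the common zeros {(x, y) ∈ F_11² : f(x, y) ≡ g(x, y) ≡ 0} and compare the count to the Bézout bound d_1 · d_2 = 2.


Common zeros: {(0, 1), (8, 10)}; count = 2; Bézout bound = 2.

deg(f) = 1, deg(g) = 2, so Bézout bound = 2.
Scan x ∈ F_11. For each x, list the y ∈ F_11 with f(x, y) ≡ 0 and those with g(x, y) ≡ 0 (mod 11); the common zeros in that column are the intersection.
  x = 0: f ≡ 0 at y ∈ {1}; g ≡ 0 at y ∈ {1, 3}; common: {1}.
  x = 1: f ≡ 0 at y ∈ {9}; g ≡ 0 at y ∈ {0, 1}; common: ∅.
  x = 2: f ≡ 0 at y ∈ {6}; g ≡ 0 at y ∈ {0, 9}; common: ∅.
  x = 3: f ≡ 0 at y ∈ {3}; g ≡ 0 at y ∈ ∅; common: ∅.
  x = 4: f ≡ 0 at y ∈ {0}; g ≡ 0 at y ∈ ∅; common: ∅.
  x = 5: f ≡ 0 at y ∈ {8}; g ≡ 0 at y ∈ {2, 9}; common: ∅.
  x = 6: f ≡ 0 at y ∈ {5}; g ≡ 0 at y ∈ ∅; common: ∅.
  x = 7: f ≡ 0 at y ∈ {2}; g ≡ 0 at y ∈ ∅; common: ∅.
  x = 8: f ≡ 0 at y ∈ {10}; g ≡ 0 at y ∈ {3, 10}; common: {10}.
  x = 9: f ≡ 0 at y ∈ {7}; g ≡ 0 at y ∈ ∅; common: ∅.
  x = 10: f ≡ 0 at y ∈ {4}; g ≡ 0 at y ∈ ∅; common: ∅.
Collecting: common zeros = {(0, 1), (8, 10)}, so the count is 2.
Comparison with the Bézout bound: 2 ≤ 2 = deg(f)·deg(g), as expected for curves with no common component (the bound is attained).


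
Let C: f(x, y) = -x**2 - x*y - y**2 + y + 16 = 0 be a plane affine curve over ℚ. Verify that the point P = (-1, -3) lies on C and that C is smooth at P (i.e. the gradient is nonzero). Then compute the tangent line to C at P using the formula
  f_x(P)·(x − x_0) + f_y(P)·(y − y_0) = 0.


Tangent line at P: 5*x + 8*y + 29 = 0.

Step 1: f(-1, -3) = 0, so P lies on C.
Step 2: partial derivatives
  f_x(x, y) = -2*x - y, f_y(x, y) = -x - 2*y + 1.
  f_x(P) = 5, f_y(P) = 8 (gradient nonzero, so P is smooth).
Step 3: tangent line at P: 5·(x − -1) + 8·(y − -3) = 0.
Expanding: 5*x + 8*y + 29 = 0.


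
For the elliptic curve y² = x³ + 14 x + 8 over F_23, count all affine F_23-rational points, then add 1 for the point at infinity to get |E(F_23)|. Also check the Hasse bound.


Affine points = {(0, 10), (0, 13), (1, 0), (3, 10), (3, 13), (4, 6), (4, 17), (6, 3), (6, 20), (7, 9), (7, 14), (9, 9), (9, 14), (12, 8), (12, 15), (13, 8), (13, 15), (14, 2), (14, 21), (16, 2), (16, 21), (19, 7), (19, 16), (20, 10), (20, 13), (21, 8), (21, 15), (22, 4), (22, 19)}; affine count = 29; |E(F_23)| = 30.

Discriminant check: Δ ∝ 4a³ + 27b² = 4·14³ + 27·8² = 4·2744 + 27·64 ≡ 8 (mod 23). Nonzero ⇒ E is nonsingular.
For each x ∈ F_23, compute rhs = x³ + 14·x + 8 mod 23, then count y ∈ F_23 with y² ≡ rhs.
  x = 0: rhs = 8, matching y values: 10, 13 (2 points).
  x = 1: rhs = 0, matching y values: 0 (1 points).
  x = 2: rhs = 21, matching y values: none (0 points).
  x = 3: rhs = 8, matching y values: 10, 13 (2 points).
  x = 4: rhs = 13, matching y values: 6, 17 (2 points).
  x = 5: rhs = 19, matching y values: none (0 points).
  x = 6: rhs = 9, matching y values: 3, 20 (2 points).
  x = 7: rhs = 12, matching y values: 9, 14 (2 points).
  x = 8: rhs = 11, matching y values: none (0 points).
  x = 9: rhs = 12, matching y values: 9, 14 (2 points).
  x = 10: rhs = 21, matching y values: none (0 points).
  x = 11: rhs = 21, matching y values: none (0 points).
  x = 12: rhs = 18, matching y values: 8, 15 (2 points).
  x = 13: rhs = 18, matching y values: 8, 15 (2 points).
  x = 14: rhs = 4, matching y values: 2, 21 (2 points).
  x = 15: rhs = 5, matching y values: none (0 points).
  x = 16: rhs = 4, matching y values: 2, 21 (2 points).
  x = 17: rhs = 7, matching y values: none (0 points).
  x = 18: rhs = 20, matching y values: none (0 points).
  x = 19: rhs = 3, matching y values: 7, 16 (2 points).
  x = 20: rhs = 8, matching y values: 10, 13 (2 points).
  x = 21: rhs = 18, matching y values: 8, 15 (2 points).
  x = 22: rhs = 16, matching y values: 4, 19 (2 points).
Total affine count: 29.
Full point count |E(F_23)| = 29 + 1 = 30.
Hasse bound: |30 − (23+1)| = |6| = 6 ≤ 2√23 ≈ 9.5917 ✓.


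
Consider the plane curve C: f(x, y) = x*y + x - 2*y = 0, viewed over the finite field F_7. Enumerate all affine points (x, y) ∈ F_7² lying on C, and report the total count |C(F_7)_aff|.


Affine F_7-points: {(0, 0), (1, 1), (3, 4), (4, 5), (5, 3), (6, 2)}; count = 6.

For each of the 49 pairs (x, y) ∈ F_7², evaluate f(x, y) mod 7. Record the zeros.
  x = 0: [0↦0, 1↦5, 2↦3, 3↦1, 4↦6, 5↦4, 6↦2]  zeros at y ∈ {0}
  x = 1: [0↦1, 1↦0, 2↦6, 3↦5, 4↦4, 5↦3, 6↦2]  zeros at y ∈ {1}
  x = 2: [0↦2, 1↦2, 2↦2, 3↦2, 4↦2, 5↦2, 6↦2]  zeros at y ∈ ∅
  x = 3: [0↦3, 1↦4, 2↦5, 3↦6, 4↦0, 5↦1, 6↦2]  zeros at y ∈ {4}
  x = 4: [0↦4, 1↦6, 2↦1, 3↦3, 4↦5, 5↦0, 6↦2]  zeros at y ∈ {5}
  x = 5: [0↦5, 1↦1, 2↦4, 3↦0, 4↦3, 5↦6, 6↦2]  zeros at y ∈ {3}
  x = 6: [0↦6, 1↦3, 2↦0, 3↦4, 4↦1, 5↦5, 6↦2]  zeros at y ∈ {2}
Collecting zeros: affine points = {(0, 0), (1, 1), (3, 4), (4, 5), (5, 3), (6, 2)}.
Total count |C(F_7)_aff| = 6.


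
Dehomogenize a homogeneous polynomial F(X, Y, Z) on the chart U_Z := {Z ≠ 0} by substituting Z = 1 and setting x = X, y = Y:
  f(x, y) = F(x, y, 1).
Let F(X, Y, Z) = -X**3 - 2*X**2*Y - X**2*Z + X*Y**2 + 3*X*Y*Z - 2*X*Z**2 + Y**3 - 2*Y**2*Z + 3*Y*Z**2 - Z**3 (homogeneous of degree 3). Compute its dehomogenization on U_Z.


f(x, y) = -x**3 - 2*x**2*y - x**2 + x*y**2 + 3*x*y - 2*x + y**3 - 2*y**2 + 3*y - 1

On U_Z we set Z = 1. Each monomial c·X^i·Y^j·Z^k in F becomes c·x^i·y^j·1^k = c·x^i·y^j.
Substituting Z = 1: F(X, Y, 1) = -x**3 - 2*x**2*y - x**2 + x*y**2 + 3*x*y - 2*x + y**3 - 2*y**2 + 3*y - 1.
Note: deg(f) ≤ deg(F) = 3; strict inequality happens when F is divisible by Z (lost terms).


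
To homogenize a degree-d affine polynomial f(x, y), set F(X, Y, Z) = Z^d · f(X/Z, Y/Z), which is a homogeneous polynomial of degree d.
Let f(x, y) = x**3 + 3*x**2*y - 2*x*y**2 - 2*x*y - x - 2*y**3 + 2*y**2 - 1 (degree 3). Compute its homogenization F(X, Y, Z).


F(X, Y, Z) = X**3 + 3*X**2*Y - 2*X*Y**2 - 2*X*Y*Z - X*Z**2 - 2*Y**3 + 2*Y**2*Z - Z**3

deg(f) = 3.
Substitute x = X/Z, y = Y/Z into f, then multiply by Z^3.
  monomial 1·x^3·y^0 ↦ 1·X^3·Y^0·Z^0.
  monomial 3·x^2·y^1 ↦ 3·X^2·Y^1·Z^0.
  monomial -2·x^1·y^2 ↦ -2·X^1·Y^2·Z^0.
  monomial -2·x^1·y^1 ↦ -2·X^1·Y^1·Z^1.
  monomial -1·x^1·y^0 ↦ -1·X^1·Y^0·Z^2.
  monomial -2·x^0·y^3 ↦ -2·X^0·Y^3·Z^0.
  monomial 2·x^0·y^2 ↦ 2·X^0·Y^2·Z^1.
  monomial -1·x^0·y^0 ↦ -1·X^0·Y^0·Z^3.
Collecting: F(X, Y, Z) = X**3 + 3*X**2*Y - 2*X*Y**2 - 2*X*Y*Z - X*Z**2 - 2*Y**3 + 2*Y**2*Z - Z**3.


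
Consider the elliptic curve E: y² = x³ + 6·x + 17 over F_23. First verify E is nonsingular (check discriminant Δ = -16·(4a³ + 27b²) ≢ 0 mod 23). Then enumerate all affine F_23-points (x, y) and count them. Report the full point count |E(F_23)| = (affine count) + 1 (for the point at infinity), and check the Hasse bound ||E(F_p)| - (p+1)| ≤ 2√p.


Affine points = {(1, 1), (1, 22), (3, 4), (3, 19), (4, 6), (4, 17), (6, 4), (6, 19), (8, 5), (8, 18), (9, 8), (9, 15), (12, 0), (14, 4), (14, 19), (15, 3), (15, 20), (16, 0), (17, 8), (17, 15), (18, 0), (20, 8), (20, 15)}; affine count = 23; |E(F_23)| = 24.

Discriminant check: Δ ∝ 4a³ + 27b² = 4·6³ + 27·17² = 4·216 + 27·289 ≡ 19 (mod 23). Nonzero ⇒ E is nonsingular.
For each x ∈ F_23, compute rhs = x³ + 6·x + 17 mod 23, then count y ∈ F_23 with y² ≡ rhs.
  x = 0: rhs = 17, matching y values: none (0 points).
  x = 1: rhs = 1, matching y values: 1, 22 (2 points).
  x = 2: rhs = 14, matching y values: none (0 points).
  x = 3: rhs = 16, matching y values: 4, 19 (2 points).
  x = 4: rhs = 13, matching y values: 6, 17 (2 points).
  x = 5: rhs = 11, matching y values: none (0 points).
  x = 6: rhs = 16, matching y values: 4, 19 (2 points).
  x = 7: rhs = 11, matching y values: none (0 points).
  x = 8: rhs = 2, matching y values: 5, 18 (2 points).
  x = 9: rhs = 18, matching y values: 8, 15 (2 points).
  x = 10: rhs = 19, matching y values: none (0 points).
  x = 11: rhs = 11, matching y values: none (0 points).
  x = 12: rhs = 0, matching y values: 0 (1 points).
  x = 13: rhs = 15, matching y values: none (0 points).
  x = 14: rhs = 16, matching y values: 4, 19 (2 points).
  x = 15: rhs = 9, matching y values: 3, 20 (2 points).
  x = 16: rhs = 0, matching y values: 0 (1 points).
  x = 17: rhs = 18, matching y values: 8, 15 (2 points).
  x = 18: rhs = 0, matching y values: 0 (1 points).
  x = 19: rhs = 21, matching y values: none (0 points).
  x = 20: rhs = 18, matching y values: 8, 15 (2 points).
  x = 21: rhs = 20, matching y values: none (0 points).
  x = 22: rhs = 10, matching y values: none (0 points).
Total affine count: 23.
Full point count |E(F_23)| = 23 + 1 = 24.
Hasse bound: |24 − (23+1)| = |0| = 0 ≤ 2√23 ≈ 9.5917 ✓.


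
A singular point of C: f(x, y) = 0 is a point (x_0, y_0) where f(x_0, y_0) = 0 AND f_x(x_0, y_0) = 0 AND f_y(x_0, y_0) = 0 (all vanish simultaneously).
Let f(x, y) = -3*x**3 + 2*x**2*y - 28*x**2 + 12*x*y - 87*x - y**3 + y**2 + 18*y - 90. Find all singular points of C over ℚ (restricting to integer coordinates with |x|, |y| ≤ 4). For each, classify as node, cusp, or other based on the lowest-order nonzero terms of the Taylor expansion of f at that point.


Singular points: {(-3, 0)}; classification: node.

Compute partial derivatives:
  f_x = -9*x**2 + 4*x*y - 56*x + 12*y - 87.
  f_y = 2*x**2 + 12*x - 3*y**2 + 2*y + 18.
Scan x_0 ∈ {−4, ..., 4}. For each x_0, f_y(x_0, y) is a polynomial in y; find its integer roots y ∈ {−4, ..., 4}, then test f_x and f at those candidates.
  x = -4: f_y(-4, y) = -3*y**2 + 2*y + 2; no integer root y with |y| ≤ 4.
  x = -3: f_y(-3, y) = -3*y**2 + 2*y; vanishes at y ∈ {0}. (-3, 0): f_x = 0, f = 0 — SINGULAR.
  x = -2: f_y(-2, y) = -3*y**2 + 2*y + 2; no integer root y with |y| ≤ 4.
  x = -1: f_y(-1, y) = -3*y**2 + 2*y + 8; vanishes at y ∈ {2}. (-1, 2): f_x = -24 ≠ 0.
  x = 0: f_y(0, y) = -3*y**2 + 2*y + 18; no integer root y with |y| ≤ 4.
  x = 1: f_y(1, y) = -3*y**2 + 2*y + 32; no integer root y with |y| ≤ 4.
  x = 2: f_y(2, y) = -3*y**2 + 2*y + 50; no integer root y with |y| ≤ 4.
  x = 3: f_y(3, y) = -3*y**2 + 2*y + 72; no integer root y with |y| ≤ 4.
  x = 4: f_y(4, y) = -3*y**2 + 2*y + 98; no integer root y with |y| ≤ 4.
Only singular point on the grid: (-3, 0).
Classify: substitute x = -3 + u, y = 0 + v and expand: f = -3*u**3 + 2*u**2*v - u**2 - v**3 + v**2.
No constant or linear terms (consistent with a singular point). Quadratic part: -u**2 + v**2. Cubic part: -3*u**3 + 2*u**2*v - v**3.
The quadratic part v**2 - u**2 = (v − u)(v + u) splits into two distinct linear factors, so there are two distinct tangent lines y − 0 = ±(x − -3) — this is a node (ordinary double point).
Classification: node.


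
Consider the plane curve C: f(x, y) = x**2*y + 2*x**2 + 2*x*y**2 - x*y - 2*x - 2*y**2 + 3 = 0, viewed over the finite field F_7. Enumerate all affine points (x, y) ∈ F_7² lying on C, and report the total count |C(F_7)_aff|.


Affine F_7-points: {(2, 0), (2, 6), (4, 6), (5, 3), (5, 5), (6, 0), (6, 4)}; count = 7.

For each of the 49 pairs (x, y) ∈ F_7², evaluate f(x, y) mod 7. Record the zeros.
  x = 0: [0↦3, 1↦1, 2↦2, 3↦6, 4↦6, 5↦2, 6↦1]  zeros at y ∈ ∅
  x = 1: [0↦3, 1↦3, 2↦3, 3↦3, 4↦3, 5↦3, 6↦3]  zeros at y ∈ ∅
  x = 2: [0↦0, 1↦4, 2↦5, 3↦3, 4↦5, 5↦4, 6↦0]  zeros at y ∈ {0, 6}
  x = 3: [0↦1, 1↦4, 2↦1, 3↦6, 4↦5, 5↦5, 6↦6]  zeros at y ∈ ∅
  x = 4: [0↦6, 1↦3, 2↦5, 3↦5, 4↦3, 5↦6, 6↦0]  zeros at y ∈ {6}
  x = 5: [0↦1, 1↦1, 2↦3, 3↦0, 4↦6, 5↦0, 6↦3]  zeros at y ∈ {3, 5}
  x = 6: [0↦0, 1↦5, 2↦2, 3↦5, 4↦0, 5↦1, 6↦1]  zeros at y ∈ {0, 4}
Collecting zeros: affine points = {(2, 0), (2, 6), (4, 6), (5, 3), (5, 5), (6, 0), (6, 4)}.
Total count |C(F_7)_aff| = 7.


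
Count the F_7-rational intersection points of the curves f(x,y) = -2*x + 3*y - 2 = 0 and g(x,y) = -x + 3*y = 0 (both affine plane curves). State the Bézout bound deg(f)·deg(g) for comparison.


Common zeros: {(5, 4)}; count = 1; Bézout bound = 1.

deg(f) = 1, deg(g) = 1, so Bézout bound = 1.
Scan x ∈ F_7. For each x, list the y ∈ F_7 with f(x, y) ≡ 0 and those with g(x, y) ≡ 0 (mod 7); the common zeros in that column are the intersection.
  x = 0: f ≡ 0 at y ∈ {3}; g ≡ 0 at y ∈ {0}; common: ∅.
  x = 1: f ≡ 0 at y ∈ {6}; g ≡ 0 at y ∈ {5}; common: ∅.
  x = 2: f ≡ 0 at y ∈ {2}; g ≡ 0 at y ∈ {3}; common: ∅.
  x = 3: f ≡ 0 at y ∈ {5}; g ≡ 0 at y ∈ {1}; common: ∅.
  x = 4: f ≡ 0 at y ∈ {1}; g ≡ 0 at y ∈ {6}; common: ∅.
  x = 5: f ≡ 0 at y ∈ {4}; g ≡ 0 at y ∈ {4}; common: {4}.
  x = 6: f ≡ 0 at y ∈ {0}; g ≡ 0 at y ∈ {2}; common: ∅.
Collecting: common zeros = {(5, 4)}, so the count is 1.
Comparison with the Bézout bound: 1 ≤ 1 = deg(f)·deg(g), as expected for curves with no common component (the bound is attained).


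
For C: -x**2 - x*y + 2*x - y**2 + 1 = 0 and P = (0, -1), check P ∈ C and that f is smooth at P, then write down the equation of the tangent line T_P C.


Tangent line at P: 3*x + 2*y + 2 = 0.

Step 1: f(0, -1) = 0, so P lies on C.
Step 2: partial derivatives
  f_x(x, y) = -2*x - y + 2, f_y(x, y) = -x - 2*y.
  f_x(P) = 3, f_y(P) = 2 (gradient nonzero, so P is smooth).
Step 3: tangent line at P: 3·(x − 0) + 2·(y − -1) = 0.
Expanding: 3*x + 2*y + 2 = 0.


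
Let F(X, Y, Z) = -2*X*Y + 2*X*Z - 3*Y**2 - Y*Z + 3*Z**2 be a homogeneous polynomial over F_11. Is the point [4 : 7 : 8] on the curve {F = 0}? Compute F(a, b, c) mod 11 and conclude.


F(4,7,8) ≡ 8 (mod 11); P is NOT on the curve.

Evaluate F(4, 7, 8) term-by-term (mod 11).
  -2*X*Y ↦ -2·4·7·1 = -56
  2*X*Z ↦ 2·4·1·8 = 64
  -3*Y**2 ↦ -3·1·49·1 = -147
  -Y*Z ↦ -1·1·7·8 = -56
  3*Z**2 ↦ 3·1·1·64 = 192
Sum: F(4, 7, 8) = (-56) + (64) + (-147) + (-56) + (192) = -3.
Reducing mod 11: -3 ≡ 8 (mod 11).
Since F(a, b, c) ≡ 8 ≠ 0 (mod 11), P does NOT lie on the curve.


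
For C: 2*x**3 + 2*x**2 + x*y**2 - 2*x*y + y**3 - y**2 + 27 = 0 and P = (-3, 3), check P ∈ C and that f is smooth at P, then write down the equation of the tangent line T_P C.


Tangent line at P: 45*x + 9*y + 108 = 0.

Step 1: f(-3, 3) = 0, so P lies on C.
Step 2: partial derivatives
  f_x(x, y) = 6*x**2 + 4*x + y**2 - 2*y, f_y(x, y) = 2*x*y - 2*x + 3*y**2 - 2*y.
  f_x(P) = 45, f_y(P) = 9 (gradient nonzero, so P is smooth).
Step 3: tangent line at P: 45·(x − -3) + 9·(y − 3) = 0.
Expanding: 45*x + 9*y + 108 = 0.


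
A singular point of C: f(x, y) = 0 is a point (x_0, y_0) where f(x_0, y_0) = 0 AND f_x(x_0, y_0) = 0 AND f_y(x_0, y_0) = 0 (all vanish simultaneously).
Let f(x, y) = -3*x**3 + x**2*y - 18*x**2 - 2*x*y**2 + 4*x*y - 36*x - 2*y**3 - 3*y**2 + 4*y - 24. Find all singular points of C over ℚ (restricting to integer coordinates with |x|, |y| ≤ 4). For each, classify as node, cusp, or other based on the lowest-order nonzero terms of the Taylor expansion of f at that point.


Singular points: {(-2, 0)}; classification: cusp.

Compute partial derivatives:
  f_x = -9*x**2 + 2*x*y - 36*x - 2*y**2 + 4*y - 36.
  f_y = x**2 - 4*x*y + 4*x - 6*y**2 - 6*y + 4.
Scan x_0 ∈ {−4, ..., 4}. For each x_0, f_y(x_0, y) is a polynomial in y; find its integer roots y ∈ {−4, ..., 4}, then test f_x and f at those candidates.
  x = -4: f_y(-4, y) = -6*y**2 + 10*y + 4; vanishes at y ∈ {2}. (-4, 2): f_x = -52 ≠ 0.
  x = -3: f_y(-3, y) = -6*y**2 + 6*y + 1; no integer root y with |y| ≤ 4.
  x = -2: f_y(-2, y) = -6*y**2 + 2*y; vanishes at y ∈ {0}. (-2, 0): f_x = 0, f = 0 — SINGULAR.
  x = -1: f_y(-1, y) = -6*y**2 - 2*y + 1; no integer root y with |y| ≤ 4.
  x = 0: f_y(0, y) = -6*y**2 - 6*y + 4; no integer root y with |y| ≤ 4.
  x = 1: f_y(1, y) = -6*y**2 - 10*y + 9; no integer root y with |y| ≤ 4.
  x = 2: f_y(2, y) = -6*y**2 - 14*y + 16; no integer root y with |y| ≤ 4.
  x = 3: f_y(3, y) = -6*y**2 - 18*y + 25; no integer root y with |y| ≤ 4.
  x = 4: f_y(4, y) = -6*y**2 - 22*y + 36; no integer root y with |y| ≤ 4.
Only singular point on the grid: (-2, 0).
Classify: substitute x = -2 + u, y = 0 + v and expand: f = -3*u**3 + u**2*v - 2*u*v**2 - 2*v**3 + v**2.
No constant or linear terms (consistent with a singular point). Quadratic part: v**2. Cubic part: -3*u**3 + u**2*v - 2*u*v**2 - 2*v**3.
The quadratic part v**2 is a perfect square, so there is a single (double) tangent line v = 0, i.e. y = 0. Restricting the cubic part to that line (v = 0) leaves -3*u**3 ≠ 0, so f is not divisible by v and the branch is v² ≈ 3*u**3 to lowest order — this is a cusp.
Classification: cusp.


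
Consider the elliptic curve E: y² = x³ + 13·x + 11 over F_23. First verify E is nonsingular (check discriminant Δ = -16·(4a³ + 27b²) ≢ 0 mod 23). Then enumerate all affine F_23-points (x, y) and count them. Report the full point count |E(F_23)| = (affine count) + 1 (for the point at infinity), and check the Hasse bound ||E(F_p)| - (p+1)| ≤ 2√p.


Affine points = {(1, 5), (1, 18), (3, 10), (3, 13), (4, 9), (4, 14), (6, 11), (6, 12), (7, 10), (7, 13), (8, 11), (8, 12), (9, 11), (9, 12), (11, 6), (11, 17), (12, 3), (12, 20), (13, 10), (13, 13), (14, 4), (14, 19), (15, 4), (15, 19), (17, 4), (17, 19), (21, 0)}; affine count = 27; |E(F_23)| = 28.

Discriminant check: Δ ∝ 4a³ + 27b² = 4·13³ + 27·11² = 4·2197 + 27·121 ≡ 3 (mod 23). Nonzero ⇒ E is nonsingular.
For each x ∈ F_23, compute rhs = x³ + 13·x + 11 mod 23, then count y ∈ F_23 with y² ≡ rhs.
  x = 0: rhs = 11, matching y values: none (0 points).
  x = 1: rhs = 2, matching y values: 5, 18 (2 points).
  x = 2: rhs = 22, matching y values: none (0 points).
  x = 3: rhs = 8, matching y values: 10, 13 (2 points).
  x = 4: rhs = 12, matching y values: 9, 14 (2 points).
  x = 5: rhs = 17, matching y values: none (0 points).
  x = 6: rhs = 6, matching y values: 11, 12 (2 points).
  x = 7: rhs = 8, matching y values: 10, 13 (2 points).
  x = 8: rhs = 6, matching y values: 11, 12 (2 points).
  x = 9: rhs = 6, matching y values: 11, 12 (2 points).
  x = 10: rhs = 14, matching y values: none (0 points).
  x = 11: rhs = 13, matching y values: 6, 17 (2 points).
  x = 12: rhs = 9, matching y values: 3, 20 (2 points).
  x = 13: rhs = 8, matching y values: 10, 13 (2 points).
  x = 14: rhs = 16, matching y values: 4, 19 (2 points).
  x = 15: rhs = 16, matching y values: 4, 19 (2 points).
  x = 16: rhs = 14, matching y values: none (0 points).
  x = 17: rhs = 16, matching y values: 4, 19 (2 points).
  x = 18: rhs = 5, matching y values: none (0 points).
  x = 19: rhs = 10, matching y values: none (0 points).
  x = 20: rhs = 14, matching y values: none (0 points).
  x = 21: rhs = 0, matching y values: 0 (1 points).
  x = 22: rhs = 20, matching y values: none (0 points).
Total affine count: 27.
Full point count |E(F_23)| = 27 + 1 = 28.
Hasse bound: |28 − (23+1)| = |4| = 4 ≤ 2√23 ≈ 9.5917 ✓.


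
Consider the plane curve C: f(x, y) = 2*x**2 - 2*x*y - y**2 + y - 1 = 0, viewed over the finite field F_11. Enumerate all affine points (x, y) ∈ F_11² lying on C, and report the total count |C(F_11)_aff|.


Affine F_11-points: {(1, 3), (1, 7), (2, 3), (2, 5), (3, 1), (3, 5), (6, 4), (6, 7), (9, 1), (9, 4)}; count = 10.

For each of the 121 pairs (x, y) ∈ F_11², evaluate f(x, y) mod 11. Record the zeros.
  x = 0: [0↦10, 1↦10, 2↦8, 3↦4, 4↦9, 5↦1, 6↦2, 7↦1, 8↦9, 9↦4, 10↦8]  zeros at y ∈ ∅
  x = 1: [0↦1, 1↦10, 2↦6, 3↦0, 4↦3, 5↦4, 6↦3, 7↦0, 8↦6, 9↦10, 10↦1]  zeros at y ∈ {3, 7}
  x = 2: [0↦7, 1↦3, 2↦8, 3↦0, 4↦1, 5↦0, 6↦8, 7↦3, 8↦7, 9↦9, 10↦9]  zeros at y ∈ {3, 5}
  x = 3: [0↦6, 1↦0, 2↦3, 3↦4, 4↦3, 5↦0, 6↦6, 7↦10, 8↦1, 9↦1, 10↦10]  zeros at y ∈ {1, 5}
  x = 4: [0↦9, 1↦1, 2↦2, 3↦1, 4↦9, 5↦4, 6↦8, 7↦10, 8↦10, 9↦8, 10↦4]  zeros at y ∈ ∅
  x = 5: [0↦5, 1↦6, 2↦5, 3↦2, 4↦8, 5↦1, 6↦3, 7↦3, 8↦1, 9↦8, 10↦2]  zeros at y ∈ ∅
  x = 6: [0↦5, 1↦4, 2↦1, 3↦7, 4↦0, 5↦2, 6↦2, 7↦0, 8↦7, 9↦1, 10↦4]  zeros at y ∈ {4, 7}
  x = 7: [0↦9, 1↦6, 2↦1, 3↦5, 4↦7, 5↦7, 6↦5, 7↦1, 8↦6, 9↦9, 10↦10]  zeros at y ∈ ∅
  x = 8: [0↦6, 1↦1, 2↦5, 3↦7, 4↦7, 5↦5, 6↦1, 7↦6, 8↦9, 9↦10, 10↦9]  zeros at y ∈ ∅
  x = 9: [0↦7, 1↦0, 2↦2, 3↦2, 4↦0, 5↦7, 6↦1, 7↦4, 8↦5, 9↦4, 10↦1]  zeros at y ∈ {1, 4}
  x = 10: [0↦1, 1↦3, 2↦3, 3↦1, 4↦8, 5↦2, 6↦5, 7↦6, 8↦5, 9↦2, 10↦8]  zeros at y ∈ ∅
Collecting zeros: affine points = {(1, 3), (1, 7), (2, 3), (2, 5), (3, 1), (3, 5), (6, 4), (6, 7), (9, 1), (9, 4)}.
Total count |C(F_11)_aff| = 10.


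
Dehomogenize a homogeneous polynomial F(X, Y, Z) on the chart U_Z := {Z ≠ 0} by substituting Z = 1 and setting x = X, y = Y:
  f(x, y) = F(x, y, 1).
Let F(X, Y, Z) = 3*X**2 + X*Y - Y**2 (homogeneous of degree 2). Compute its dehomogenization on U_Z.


f(x, y) = 3*x**2 + x*y - y**2

On U_Z we set Z = 1. Each monomial c·X^i·Y^j·Z^k in F becomes c·x^i·y^j·1^k = c·x^i·y^j.
Substituting Z = 1: F(X, Y, 1) = 3*x**2 + x*y - y**2.
Note: deg(f) ≤ deg(F) = 2; strict inequality happens when F is divisible by Z (lost terms).


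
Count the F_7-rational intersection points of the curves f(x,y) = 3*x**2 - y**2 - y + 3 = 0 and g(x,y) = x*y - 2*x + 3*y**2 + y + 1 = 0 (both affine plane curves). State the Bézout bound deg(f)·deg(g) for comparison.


Common zeros: ∅; count = 0; Bézout bound = 4.

deg(f) = 2, deg(g) = 2, so Bézout bound = 4.
Scan x ∈ F_7. For each x, list the y ∈ F_7 with f(x, y) ≡ 0 and those with g(x, y) ≡ 0 (mod 7); the common zeros in that column are the intersection.
  x = 0: f ≡ 0 at y ∈ ∅; g ≡ 0 at y ∈ ∅; common: ∅.
  x = 1: f ≡ 0 at y ∈ {2, 4}; g ≡ 0 at y ∈ {5, 6}; common: ∅.
  x = 2: f ≡ 0 at y ∈ ∅; g ≡ 0 at y ∈ ∅; common: ∅.
  x = 3: f ≡ 0 at y ∈ {1, 5}; g ≡ 0 at y ∈ ∅; common: ∅.
  x = 4: f ≡ 0 at y ∈ {1, 5}; g ≡ 0 at y ∈ {0, 3}; common: ∅.
  x = 5: f ≡ 0 at y ∈ ∅; g ≡ 0 at y ∈ {1, 4}; common: ∅.
  x = 6: f ≡ 0 at y ∈ {2, 4}; g ≡ 0 at y ∈ ∅; common: ∅.
Collecting: common zeros = ∅, so the count is 0.
Comparison with the Bézout bound: 0 ≤ 4 = deg(f)·deg(g), as expected for curves with no common component (the affine F_7-count falls short of the bound because intersections may lie at infinity, over extension fields, or carry multiplicity).


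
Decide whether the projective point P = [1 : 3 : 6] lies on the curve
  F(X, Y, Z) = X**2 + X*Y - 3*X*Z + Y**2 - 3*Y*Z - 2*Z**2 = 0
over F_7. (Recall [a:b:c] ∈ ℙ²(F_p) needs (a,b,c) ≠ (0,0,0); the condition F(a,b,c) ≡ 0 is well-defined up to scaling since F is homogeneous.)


F(1,3,6) ≡ 2 (mod 7); P is NOT on the curve.

Evaluate F(1, 3, 6) term-by-term (mod 7).
  X**2 ↦ 1·1·1·1 = 1
  X*Y ↦ 1·1·3·1 = 3
  -3*X*Z ↦ -3·1·1·6 = -18
  Y**2 ↦ 1·1·9·1 = 9
  -3*Y*Z ↦ -3·1·3·6 = -54
  -2*Z**2 ↦ -2·1·1·36 = -72
Sum: F(1, 3, 6) = (1) + (3) + (-18) + (9) + (-54) + (-72) = -131.
Reducing mod 7: -131 ≡ 2 (mod 7).
Since F(a, b, c) ≡ 2 ≠ 0 (mod 7), P does NOT lie on the curve.


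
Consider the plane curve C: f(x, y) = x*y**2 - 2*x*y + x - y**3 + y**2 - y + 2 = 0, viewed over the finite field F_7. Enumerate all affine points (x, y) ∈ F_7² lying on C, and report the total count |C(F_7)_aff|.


Affine F_7-points: {(3, 3), (4, 2), (4, 4), (4, 6), (5, 0), (6, 5)}; count = 6.

For each of the 49 pairs (x, y) ∈ F_7², evaluate f(x, y) mod 7. Record the zeros.
  x = 0: [0↦2, 1↦1, 2↦3, 3↦2, 4↦6, 5↦2, 6↦5]  zeros at y ∈ ∅
  x = 1: [0↦3, 1↦1, 2↦4, 3↦6, 4↦1, 5↦4, 6↦2]  zeros at y ∈ ∅
  x = 2: [0↦4, 1↦1, 2↦5, 3↦3, 4↦3, 5↦6, 6↦6]  zeros at y ∈ ∅
  x = 3: [0↦5, 1↦1, 2↦6, 3↦0, 4↦5, 5↦1, 6↦3]  zeros at y ∈ {3}
  x = 4: [0↦6, 1↦1, 2↦0, 3↦4, 4↦0, 5↦3, 6↦0]  zeros at y ∈ {2, 4, 6}
  x = 5: [0↦0, 1↦1, 2↦1, 3↦1, 4↦2, 5↦5, 6↦4]  zeros at y ∈ {0}
  x = 6: [0↦1, 1↦1, 2↦2, 3↦5, 4↦4, 5↦0, 6↦1]  zeros at y ∈ {5}
Collecting zeros: affine points = {(3, 3), (4, 2), (4, 4), (4, 6), (5, 0), (6, 5)}.
Total count |C(F_7)_aff| = 6.


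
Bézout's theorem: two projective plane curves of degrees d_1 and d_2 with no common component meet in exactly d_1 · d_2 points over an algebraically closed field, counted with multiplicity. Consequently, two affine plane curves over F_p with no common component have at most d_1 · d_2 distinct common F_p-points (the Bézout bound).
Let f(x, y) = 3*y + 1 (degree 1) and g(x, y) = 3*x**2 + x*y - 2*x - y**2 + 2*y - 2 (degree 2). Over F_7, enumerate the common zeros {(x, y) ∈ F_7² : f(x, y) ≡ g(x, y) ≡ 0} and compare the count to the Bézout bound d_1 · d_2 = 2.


Common zeros: ∅; count = 0; Bézout bound = 2.

deg(f) = 1, deg(g) = 2, so Bézout bound = 2.
Scan x ∈ F_7. For each x, list the y ∈ F_7 with f(x, y) ≡ 0 and those with g(x, y) ≡ 0 (mod 7); the common zeros in that column are the intersection.
  x = 0: f ≡ 0 at y ∈ {2}; g ≡ 0 at y ∈ ∅; common: ∅.
  x = 1: f ≡ 0 at y ∈ {2}; g ≡ 0 at y ∈ ∅; common: ∅.
  x = 2: f ≡ 0 at y ∈ {2}; g ≡ 0 at y ∈ ∅; common: ∅.
  x = 3: f ≡ 0 at y ∈ {2}; g ≡ 0 at y ∈ ∅; common: ∅.
  x = 4: f ≡ 0 at y ∈ {2}; g ≡ 0 at y ∈ ∅; common: ∅.
  x = 5: f ≡ 0 at y ∈ {2}; g ≡ 0 at y ∈ {0}; common: ∅.
  x = 6: f ≡ 0 at y ∈ {2}; g ≡ 0 at y ∈ ∅; common: ∅.
Collecting: common zeros = ∅, so the count is 0.
Comparison with the Bézout bound: 0 ≤ 2 = deg(f)·deg(g), as expected for curves with no common component (the affine F_7-count falls short of the bound because intersections may lie at infinity, over extension fields, or carry multiplicity).


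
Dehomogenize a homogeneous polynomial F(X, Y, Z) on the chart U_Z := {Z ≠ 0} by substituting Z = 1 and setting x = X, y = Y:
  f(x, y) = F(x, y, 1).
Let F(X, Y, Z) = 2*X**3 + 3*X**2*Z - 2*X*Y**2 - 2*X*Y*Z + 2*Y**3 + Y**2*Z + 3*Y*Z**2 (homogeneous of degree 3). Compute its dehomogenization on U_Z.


f(x, y) = 2*x**3 + 3*x**2 - 2*x*y**2 - 2*x*y + 2*y**3 + y**2 + 3*y

On U_Z we set Z = 1. Each monomial c·X^i·Y^j·Z^k in F becomes c·x^i·y^j·1^k = c·x^i·y^j.
Substituting Z = 1: F(X, Y, 1) = 2*x**3 + 3*x**2 - 2*x*y**2 - 2*x*y + 2*y**3 + y**2 + 3*y.
Note: deg(f) ≤ deg(F) = 3; strict inequality happens when F is divisible by Z (lost terms).


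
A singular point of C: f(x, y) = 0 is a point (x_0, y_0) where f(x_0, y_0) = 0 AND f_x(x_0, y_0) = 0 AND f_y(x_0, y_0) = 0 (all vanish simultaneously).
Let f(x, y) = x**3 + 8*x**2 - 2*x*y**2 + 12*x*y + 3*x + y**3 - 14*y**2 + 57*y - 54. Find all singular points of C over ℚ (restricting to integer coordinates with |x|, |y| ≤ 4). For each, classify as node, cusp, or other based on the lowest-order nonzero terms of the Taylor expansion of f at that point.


Singular points: {(-3, 3)}; classification: node.

Compute partial derivatives:
  f_x = 3*x**2 + 16*x - 2*y**2 + 12*y + 3.
  f_y = -4*x*y + 12*x + 3*y**2 - 28*y + 57.
Scan x_0 ∈ {−4, ..., 4}. For each x_0, f_y(x_0, y) is a polynomial in y; find its integer roots y ∈ {−4, ..., 4}, then test f_x and f at those candidates.
  x = -4: f_y(-4, y) = 3*y**2 - 12*y + 9; vanishes at y ∈ {1, 3}. (-4, 1): f_x = -3 ≠ 0; (-4, 3): f_x = 5 ≠ 0.
  x = -3: f_y(-3, y) = 3*y**2 - 16*y + 21; vanishes at y ∈ {3}. (-3, 3): f_x = 0, f = 0 — SINGULAR.
  x = -2: f_y(-2, y) = 3*y**2 - 20*y + 33; vanishes at y ∈ {3}. (-2, 3): f_x = 1 ≠ 0.
  x = -1: f_y(-1, y) = 3*y**2 - 24*y + 45; vanishes at y ∈ {3}. (-1, 3): f_x = 8 ≠ 0.
  x = 0: f_y(0, y) = 3*y**2 - 28*y + 57; vanishes at y ∈ {3}. (0, 3): f_x = 21 ≠ 0.
  x = 1: f_y(1, y) = 3*y**2 - 32*y + 69; vanishes at y ∈ {3}. (1, 3): f_x = 40 ≠ 0.
  x = 2: f_y(2, y) = 3*y**2 - 36*y + 81; vanishes at y ∈ {3}. (2, 3): f_x = 65 ≠ 0.
  x = 3: f_y(3, y) = 3*y**2 - 40*y + 93; vanishes at y ∈ {3}. (3, 3): f_x = 96 ≠ 0.
  x = 4: f_y(4, y) = 3*y**2 - 44*y + 105; vanishes at y ∈ {3}. (4, 3): f_x = 133 ≠ 0.
Only singular point on the grid: (-3, 3).
Classify: substitute x = -3 + u, y = 3 + v and expand: f = u**3 - u**2 - 2*u*v**2 + v**3 + v**2.
No constant or linear terms (consistent with a singular point). Quadratic part: -u**2 + v**2. Cubic part: u**3 - 2*u*v**2 + v**3.
The quadratic part v**2 - u**2 = (v − u)(v + u) splits into two distinct linear factors, so there are two distinct tangent lines y − 3 = ±(x − -3) — this is a node (ordinary double point).
Classification: node.


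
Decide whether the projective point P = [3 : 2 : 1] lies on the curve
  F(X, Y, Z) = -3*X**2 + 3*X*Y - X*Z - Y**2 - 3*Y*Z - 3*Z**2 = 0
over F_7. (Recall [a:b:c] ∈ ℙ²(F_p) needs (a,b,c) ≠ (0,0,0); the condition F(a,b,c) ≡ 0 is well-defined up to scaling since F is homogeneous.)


F(3,2,1) ≡ 3 (mod 7); P is NOT on the curve.

Evaluate F(3, 2, 1) term-by-term (mod 7).
  -3*X**2 ↦ -3·9·1·1 = -27
  3*X*Y ↦ 3·3·2·1 = 18
  -X*Z ↦ -1·3·1·1 = -3
  -Y**2 ↦ -1·1·4·1 = -4
  -3*Y*Z ↦ -3·1·2·1 = -6
  -3*Z**2 ↦ -3·1·1·1 = -3
Sum: F(3, 2, 1) = (-27) + (18) + (-3) + (-4) + (-6) + (-3) = -25.
Reducing mod 7: -25 ≡ 3 (mod 7).
Since F(a, b, c) ≡ 3 ≠ 0 (mod 7), P does NOT lie on the curve.


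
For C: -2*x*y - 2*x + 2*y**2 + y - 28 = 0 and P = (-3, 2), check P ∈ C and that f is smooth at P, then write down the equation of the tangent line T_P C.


Tangent line at P: -6*x + 15*y - 48 = 0.

Step 1: f(-3, 2) = 0, so P lies on C.
Step 2: partial derivatives
  f_x(x, y) = -2*y - 2, f_y(x, y) = -2*x + 4*y + 1.
  f_x(P) = -6, f_y(P) = 15 (gradient nonzero, so P is smooth).
Step 3: tangent line at P: -6·(x − -3) + 15·(y − 2) = 0.
Expanding: -6*x + 15*y - 48 = 0.
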